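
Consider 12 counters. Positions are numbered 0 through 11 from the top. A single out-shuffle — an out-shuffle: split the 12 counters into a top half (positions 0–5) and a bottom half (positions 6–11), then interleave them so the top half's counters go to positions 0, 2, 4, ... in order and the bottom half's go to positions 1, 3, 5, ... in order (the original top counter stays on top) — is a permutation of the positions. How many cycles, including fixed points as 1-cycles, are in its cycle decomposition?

Trace each unvisited position around until it returns:
(0) (1 2 4 8 5 10 9 7 3 6) (11)
3 cycles in total.

3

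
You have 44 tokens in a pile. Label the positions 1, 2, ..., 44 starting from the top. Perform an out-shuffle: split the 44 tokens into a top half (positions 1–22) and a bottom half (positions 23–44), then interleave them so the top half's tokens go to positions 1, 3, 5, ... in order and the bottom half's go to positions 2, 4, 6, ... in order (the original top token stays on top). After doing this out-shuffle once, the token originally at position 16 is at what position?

31

Track the token's position through each out-shuffle:
16 → 31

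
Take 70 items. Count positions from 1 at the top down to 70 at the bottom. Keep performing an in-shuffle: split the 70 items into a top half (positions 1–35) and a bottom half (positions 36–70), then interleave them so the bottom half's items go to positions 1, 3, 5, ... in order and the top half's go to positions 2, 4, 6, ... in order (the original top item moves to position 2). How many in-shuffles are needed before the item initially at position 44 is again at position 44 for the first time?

35

Follow position 44 under repeated in-shuffles:
44 → 17 → 34 → 68 → 65 → 59 → 47 → 23 → ... → 44 (length 35)
It first returns after 35 in-shuffles.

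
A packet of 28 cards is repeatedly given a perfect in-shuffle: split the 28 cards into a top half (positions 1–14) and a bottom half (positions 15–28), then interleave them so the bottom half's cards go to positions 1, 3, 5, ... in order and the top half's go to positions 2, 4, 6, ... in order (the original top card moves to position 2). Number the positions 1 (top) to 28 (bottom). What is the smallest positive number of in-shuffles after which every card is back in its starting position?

28

The in-shuffle permutes the 28 positions with cycle lengths [28].
Every card is home exactly when every cycle has completed a whole number of laps, i.e. after lcm(28) = 28 in-shuffles.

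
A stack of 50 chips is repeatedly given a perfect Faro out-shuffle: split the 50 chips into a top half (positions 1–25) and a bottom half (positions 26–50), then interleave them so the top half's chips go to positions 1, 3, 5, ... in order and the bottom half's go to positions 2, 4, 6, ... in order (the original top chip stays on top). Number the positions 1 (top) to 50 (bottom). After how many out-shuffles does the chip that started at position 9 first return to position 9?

21

Follow position 9 under repeated out-shuffles:
9 → 17 → 33 → 16 → 31 → 12 → 23 → 45 → ... → 9 (length 21)
It first returns after 21 out-shuffles.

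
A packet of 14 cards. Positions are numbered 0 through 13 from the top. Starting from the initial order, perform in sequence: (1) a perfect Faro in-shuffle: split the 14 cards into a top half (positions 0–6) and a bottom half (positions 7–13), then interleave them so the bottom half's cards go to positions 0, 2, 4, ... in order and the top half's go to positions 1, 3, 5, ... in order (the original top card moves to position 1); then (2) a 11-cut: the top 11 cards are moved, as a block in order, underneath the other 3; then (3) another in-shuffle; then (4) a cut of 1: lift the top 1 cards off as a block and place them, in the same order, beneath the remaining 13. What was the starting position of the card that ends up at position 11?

Undo the operations in reverse order, starting from position 11:
  undo op 4 (cut 1): 11 ← 12
  undo op 3 (in-shuffle, from bottom half): 12 ← 13
  undo op 2 (cut 11): 13 ← 10
  undo op 1 (in-shuffle, from bottom half): 10 ← 12
So the card at position 11 came from original position 12.

12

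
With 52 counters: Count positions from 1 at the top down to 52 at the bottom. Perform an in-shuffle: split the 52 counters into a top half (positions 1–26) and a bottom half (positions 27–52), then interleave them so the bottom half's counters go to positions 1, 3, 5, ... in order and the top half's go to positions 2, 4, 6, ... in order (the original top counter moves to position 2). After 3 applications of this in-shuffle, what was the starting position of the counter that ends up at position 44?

Work backwards from position 44, undoing one in-shuffle at a time:
44 ← 22 ← 11 ← 32
So the counter now at position 44 started at position 32.

32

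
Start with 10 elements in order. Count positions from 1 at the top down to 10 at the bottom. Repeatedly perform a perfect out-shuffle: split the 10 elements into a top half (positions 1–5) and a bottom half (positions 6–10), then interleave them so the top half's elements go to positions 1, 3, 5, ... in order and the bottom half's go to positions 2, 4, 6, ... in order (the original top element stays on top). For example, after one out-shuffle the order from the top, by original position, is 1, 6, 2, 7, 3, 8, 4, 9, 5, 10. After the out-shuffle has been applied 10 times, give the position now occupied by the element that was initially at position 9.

3

Track the element's position through each out-shuffle:
9 → 8 → 6 → 2 → 3 → 5 → 9 → 8 → 6 → 2 → 3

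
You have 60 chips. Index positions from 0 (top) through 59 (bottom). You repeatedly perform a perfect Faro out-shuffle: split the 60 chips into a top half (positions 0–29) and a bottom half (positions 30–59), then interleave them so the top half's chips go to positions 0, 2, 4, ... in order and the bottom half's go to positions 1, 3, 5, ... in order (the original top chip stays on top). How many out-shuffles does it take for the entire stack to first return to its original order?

58

The out-shuffle permutes the 60 positions with cycle lengths [1, 1, 58].
Every chip is home exactly when every cycle has completed a whole number of laps, i.e. after lcm(1, 58) = 58 out-shuffles.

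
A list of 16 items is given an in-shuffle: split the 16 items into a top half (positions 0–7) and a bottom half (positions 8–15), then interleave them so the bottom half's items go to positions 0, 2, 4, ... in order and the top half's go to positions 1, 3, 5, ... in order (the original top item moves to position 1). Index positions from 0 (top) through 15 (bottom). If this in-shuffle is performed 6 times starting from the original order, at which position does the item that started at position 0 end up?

12

Track the item's position through each in-shuffle:
0 → 1 → 3 → 7 → 15 → 14 → 12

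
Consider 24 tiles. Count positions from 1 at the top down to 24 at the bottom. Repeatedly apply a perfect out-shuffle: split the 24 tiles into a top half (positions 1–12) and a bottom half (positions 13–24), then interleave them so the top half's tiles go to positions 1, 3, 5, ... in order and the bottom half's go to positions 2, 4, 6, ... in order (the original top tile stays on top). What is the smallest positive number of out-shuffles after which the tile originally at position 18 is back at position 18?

11

Follow position 18 under repeated out-shuffles:
18 → 12 → 23 → 22 → 20 → 16 → 8 → 15 → 6 → 11 → 21 → 18
It first returns after 11 out-shuffles.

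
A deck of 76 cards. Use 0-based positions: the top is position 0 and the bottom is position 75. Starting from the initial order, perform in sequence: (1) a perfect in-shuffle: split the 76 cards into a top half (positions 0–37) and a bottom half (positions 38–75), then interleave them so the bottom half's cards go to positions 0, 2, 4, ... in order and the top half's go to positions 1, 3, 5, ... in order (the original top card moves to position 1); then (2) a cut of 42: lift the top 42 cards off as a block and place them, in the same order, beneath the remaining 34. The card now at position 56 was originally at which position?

Undo the operations in reverse order, starting from position 56:
  undo op 2 (cut 42): 56 ← 22
  undo op 1 (in-shuffle, from bottom half): 22 ← 49
So the card at position 56 came from original position 49.

49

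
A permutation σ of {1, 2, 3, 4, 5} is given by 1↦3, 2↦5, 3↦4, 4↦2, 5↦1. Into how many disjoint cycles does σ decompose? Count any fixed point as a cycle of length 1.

1

Cycle decomposition: (1 3 4 2 5).
1 cycle.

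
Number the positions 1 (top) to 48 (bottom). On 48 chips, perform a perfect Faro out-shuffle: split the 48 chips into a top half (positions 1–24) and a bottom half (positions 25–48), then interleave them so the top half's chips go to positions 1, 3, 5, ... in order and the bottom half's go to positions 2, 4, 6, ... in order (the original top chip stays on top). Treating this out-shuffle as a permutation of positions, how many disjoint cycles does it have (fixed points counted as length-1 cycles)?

Trace each unvisited position around until it returns:
(1) (2 3 5 9 17 33 ... len 23) (6 11 21 41 34 20 ... len 23) (48)
4 cycles in total.

4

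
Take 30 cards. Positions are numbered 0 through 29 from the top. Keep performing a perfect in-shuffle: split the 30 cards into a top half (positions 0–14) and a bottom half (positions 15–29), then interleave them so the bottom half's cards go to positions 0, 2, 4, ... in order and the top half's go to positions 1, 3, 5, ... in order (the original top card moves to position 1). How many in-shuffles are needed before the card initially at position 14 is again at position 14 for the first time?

Follow position 14 under repeated in-shuffles:
14 → 29 → 28 → 26 → 22 → 14
It first returns after 5 in-shuffles.

5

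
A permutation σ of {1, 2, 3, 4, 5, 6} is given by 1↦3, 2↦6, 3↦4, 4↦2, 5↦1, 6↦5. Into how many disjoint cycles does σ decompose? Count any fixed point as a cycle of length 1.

Cycle decomposition: (1 3 4 2 6 5).
1 cycle.

1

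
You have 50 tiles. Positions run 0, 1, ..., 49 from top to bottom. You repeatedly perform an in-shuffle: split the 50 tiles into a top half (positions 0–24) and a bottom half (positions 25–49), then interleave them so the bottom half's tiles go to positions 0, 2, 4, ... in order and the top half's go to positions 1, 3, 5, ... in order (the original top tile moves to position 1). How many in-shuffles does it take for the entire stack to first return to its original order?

The in-shuffle permutes the 50 positions with cycle lengths [2, 8, 8, 8, 8, 8, 8].
Every tile is home exactly when every cycle has completed a whole number of laps, i.e. after lcm(2, 8) = 8 in-shuffles.

8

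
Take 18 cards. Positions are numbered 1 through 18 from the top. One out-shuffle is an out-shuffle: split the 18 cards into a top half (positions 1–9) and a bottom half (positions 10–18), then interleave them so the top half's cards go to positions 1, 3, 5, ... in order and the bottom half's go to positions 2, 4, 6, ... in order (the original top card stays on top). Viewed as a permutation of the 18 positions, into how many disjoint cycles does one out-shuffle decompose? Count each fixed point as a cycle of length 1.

Trace each unvisited position around until it returns:
(1) (2 3 5 9 17 16 14 10) (4 7 13 8 15 12 6 11) (18)
4 cycles in total.

4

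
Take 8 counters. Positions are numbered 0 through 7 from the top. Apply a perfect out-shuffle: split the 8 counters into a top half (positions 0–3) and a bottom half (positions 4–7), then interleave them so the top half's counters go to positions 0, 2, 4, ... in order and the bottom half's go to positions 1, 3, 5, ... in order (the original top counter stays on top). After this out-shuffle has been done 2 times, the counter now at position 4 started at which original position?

Work backwards from position 4, undoing one out-shuffle at a time:
4 ← 2 ← 1
So the counter now at position 4 started at position 1.

1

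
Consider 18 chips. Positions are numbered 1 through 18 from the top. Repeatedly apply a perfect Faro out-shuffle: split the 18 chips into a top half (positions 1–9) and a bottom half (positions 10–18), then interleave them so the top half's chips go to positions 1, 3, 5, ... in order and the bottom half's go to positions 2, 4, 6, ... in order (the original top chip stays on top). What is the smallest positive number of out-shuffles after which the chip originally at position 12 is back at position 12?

8

Follow position 12 under repeated out-shuffles:
12 → 6 → 11 → 4 → 7 → 13 → 8 → 15 → 12
It first returns after 8 out-shuffles.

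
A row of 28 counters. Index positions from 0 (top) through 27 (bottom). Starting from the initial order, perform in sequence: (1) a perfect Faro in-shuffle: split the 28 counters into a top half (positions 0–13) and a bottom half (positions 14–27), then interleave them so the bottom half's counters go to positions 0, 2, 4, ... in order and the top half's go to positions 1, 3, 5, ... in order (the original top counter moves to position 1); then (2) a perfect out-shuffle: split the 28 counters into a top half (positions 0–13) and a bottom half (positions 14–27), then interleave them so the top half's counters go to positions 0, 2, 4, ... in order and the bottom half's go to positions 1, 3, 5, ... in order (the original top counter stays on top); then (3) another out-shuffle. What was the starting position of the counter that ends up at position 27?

Undo the operations in reverse order, starting from position 27:
  undo op 3 (out-shuffle, from bottom half): 27 ← 27
  undo op 2 (out-shuffle, from bottom half): 27 ← 27
  undo op 1 (in-shuffle, from top half): 27 ← 13
So the counter at position 27 came from original position 13.

13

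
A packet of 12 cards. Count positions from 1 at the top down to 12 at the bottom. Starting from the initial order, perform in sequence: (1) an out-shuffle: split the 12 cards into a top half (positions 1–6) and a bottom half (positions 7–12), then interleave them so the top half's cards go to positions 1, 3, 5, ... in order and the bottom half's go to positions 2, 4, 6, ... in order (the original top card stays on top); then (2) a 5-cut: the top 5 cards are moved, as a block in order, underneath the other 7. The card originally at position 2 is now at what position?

Track the card from position 2 forward through each operation:
  after op 1 (out-shuffle): 2 → 3
  after op 2 (cut 5): 3 → 10

10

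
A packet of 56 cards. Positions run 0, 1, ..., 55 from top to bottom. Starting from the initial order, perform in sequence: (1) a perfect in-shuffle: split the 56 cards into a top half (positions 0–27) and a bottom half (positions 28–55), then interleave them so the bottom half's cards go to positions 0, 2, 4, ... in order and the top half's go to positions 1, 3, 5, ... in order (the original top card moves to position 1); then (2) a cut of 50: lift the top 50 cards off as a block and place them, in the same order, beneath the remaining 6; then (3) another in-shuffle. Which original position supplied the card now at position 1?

53

Undo the operations in reverse order, starting from position 1:
  undo op 3 (in-shuffle, from top half): 1 ← 0
  undo op 2 (cut 50): 0 ← 50
  undo op 1 (in-shuffle, from bottom half): 50 ← 53
So the card at position 1 came from original position 53.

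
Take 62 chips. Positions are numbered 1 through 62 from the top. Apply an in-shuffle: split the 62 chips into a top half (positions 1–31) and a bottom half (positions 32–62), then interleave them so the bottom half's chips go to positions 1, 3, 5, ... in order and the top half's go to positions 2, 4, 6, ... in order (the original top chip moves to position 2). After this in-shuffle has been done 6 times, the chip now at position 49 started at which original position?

49

Work backwards from position 49, undoing one in-shuffle at a time:
49 ← 56 ← 28 ← 14 ← 7 ← 35 ← 49
So the chip now at position 49 started at position 49.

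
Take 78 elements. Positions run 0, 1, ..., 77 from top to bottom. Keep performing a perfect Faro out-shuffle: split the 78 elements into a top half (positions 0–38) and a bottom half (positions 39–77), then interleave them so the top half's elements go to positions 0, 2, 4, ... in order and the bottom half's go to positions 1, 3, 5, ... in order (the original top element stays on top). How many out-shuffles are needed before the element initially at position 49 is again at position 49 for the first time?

10

Follow position 49 under repeated out-shuffles:
49 → 21 → 42 → 7 → 14 → 28 → 56 → 35 → 70 → 63 → 49
It first returns after 10 out-shuffles.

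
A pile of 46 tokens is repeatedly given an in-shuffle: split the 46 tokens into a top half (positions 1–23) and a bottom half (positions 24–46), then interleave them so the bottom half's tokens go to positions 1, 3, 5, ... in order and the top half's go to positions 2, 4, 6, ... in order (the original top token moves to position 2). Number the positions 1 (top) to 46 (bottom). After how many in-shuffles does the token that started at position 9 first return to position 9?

Follow position 9 under repeated in-shuffles:
9 → 18 → 36 → 25 → 3 → 6 → 12 → 24 → ... → 9 (length 23)
It first returns after 23 in-shuffles.

23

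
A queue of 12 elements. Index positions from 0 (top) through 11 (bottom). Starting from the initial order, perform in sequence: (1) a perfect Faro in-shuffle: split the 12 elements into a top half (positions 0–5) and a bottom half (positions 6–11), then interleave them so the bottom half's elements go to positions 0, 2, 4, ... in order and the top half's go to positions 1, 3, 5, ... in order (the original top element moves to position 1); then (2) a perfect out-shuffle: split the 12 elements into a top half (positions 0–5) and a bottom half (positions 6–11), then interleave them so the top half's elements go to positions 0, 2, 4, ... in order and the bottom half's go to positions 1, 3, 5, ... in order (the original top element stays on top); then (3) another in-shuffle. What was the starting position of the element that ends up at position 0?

Undo the operations in reverse order, starting from position 0:
  undo op 3 (in-shuffle, from bottom half): 0 ← 6
  undo op 2 (out-shuffle, from top half): 6 ← 3
  undo op 1 (in-shuffle, from top half): 3 ← 1
So the element at position 0 came from original position 1.

1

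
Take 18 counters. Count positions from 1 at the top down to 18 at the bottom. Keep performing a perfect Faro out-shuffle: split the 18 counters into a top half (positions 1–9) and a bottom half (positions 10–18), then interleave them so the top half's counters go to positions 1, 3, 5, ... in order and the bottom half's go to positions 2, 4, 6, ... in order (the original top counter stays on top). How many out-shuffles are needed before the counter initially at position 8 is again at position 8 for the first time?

Follow position 8 under repeated out-shuffles:
8 → 15 → 12 → 6 → 11 → 4 → 7 → 13 → 8
It first returns after 8 out-shuffles.

8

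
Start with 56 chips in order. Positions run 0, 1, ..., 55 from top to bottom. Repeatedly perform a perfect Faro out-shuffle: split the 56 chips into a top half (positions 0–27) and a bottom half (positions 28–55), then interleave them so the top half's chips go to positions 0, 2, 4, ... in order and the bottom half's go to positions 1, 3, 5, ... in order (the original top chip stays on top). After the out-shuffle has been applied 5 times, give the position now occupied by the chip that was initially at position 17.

49

Track the chip's position through each out-shuffle:
17 → 34 → 13 → 26 → 52 → 49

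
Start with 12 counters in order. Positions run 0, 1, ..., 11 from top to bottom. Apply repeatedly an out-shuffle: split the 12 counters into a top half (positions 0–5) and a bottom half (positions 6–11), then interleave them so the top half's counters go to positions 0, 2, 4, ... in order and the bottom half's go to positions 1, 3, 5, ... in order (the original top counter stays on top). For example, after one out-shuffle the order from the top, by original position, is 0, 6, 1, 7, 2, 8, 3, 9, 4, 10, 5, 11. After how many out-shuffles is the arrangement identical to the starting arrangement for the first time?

10

The out-shuffle permutes the 12 positions with cycle lengths [1, 1, 10].
Every counter is home exactly when every cycle has completed a whole number of laps, i.e. after lcm(1, 10) = 10 out-shuffles.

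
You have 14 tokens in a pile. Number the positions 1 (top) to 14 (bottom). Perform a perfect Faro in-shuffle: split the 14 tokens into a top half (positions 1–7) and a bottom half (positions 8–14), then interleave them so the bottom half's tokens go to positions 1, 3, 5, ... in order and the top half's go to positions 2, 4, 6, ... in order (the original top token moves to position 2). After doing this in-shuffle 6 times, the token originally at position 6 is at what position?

Track the token's position through each in-shuffle:
6 → 12 → 9 → 3 → 6 → 12 → 9

9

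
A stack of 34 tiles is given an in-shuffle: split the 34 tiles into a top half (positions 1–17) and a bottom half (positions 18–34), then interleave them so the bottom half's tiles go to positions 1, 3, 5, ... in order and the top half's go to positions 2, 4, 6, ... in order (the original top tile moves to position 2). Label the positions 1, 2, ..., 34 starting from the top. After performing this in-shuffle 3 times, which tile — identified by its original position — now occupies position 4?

Work backwards from position 4, undoing one in-shuffle at a time:
4 ← 2 ← 1 ← 18
So the tile now at position 4 started at position 18.

18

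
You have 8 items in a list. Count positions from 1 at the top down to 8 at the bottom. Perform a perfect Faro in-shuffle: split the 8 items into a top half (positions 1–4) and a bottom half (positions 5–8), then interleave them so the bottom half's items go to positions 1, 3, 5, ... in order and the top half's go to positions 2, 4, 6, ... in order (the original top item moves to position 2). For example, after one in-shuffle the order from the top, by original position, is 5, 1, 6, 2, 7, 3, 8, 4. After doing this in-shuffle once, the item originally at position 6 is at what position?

3

Track the item's position through each in-shuffle:
6 → 3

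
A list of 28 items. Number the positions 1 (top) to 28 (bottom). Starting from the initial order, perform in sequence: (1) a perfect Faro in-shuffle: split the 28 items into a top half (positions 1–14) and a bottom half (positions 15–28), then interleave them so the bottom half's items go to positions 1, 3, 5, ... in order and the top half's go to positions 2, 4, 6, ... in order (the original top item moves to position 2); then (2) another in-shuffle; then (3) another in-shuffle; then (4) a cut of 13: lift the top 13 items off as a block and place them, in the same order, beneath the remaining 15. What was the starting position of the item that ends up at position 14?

7

Undo the operations in reverse order, starting from position 14:
  undo op 4 (cut 13): 14 ← 27
  undo op 3 (in-shuffle, from bottom half): 27 ← 28
  undo op 2 (in-shuffle, from top half): 28 ← 14
  undo op 1 (in-shuffle, from top half): 14 ← 7
So the item at position 14 came from original position 7.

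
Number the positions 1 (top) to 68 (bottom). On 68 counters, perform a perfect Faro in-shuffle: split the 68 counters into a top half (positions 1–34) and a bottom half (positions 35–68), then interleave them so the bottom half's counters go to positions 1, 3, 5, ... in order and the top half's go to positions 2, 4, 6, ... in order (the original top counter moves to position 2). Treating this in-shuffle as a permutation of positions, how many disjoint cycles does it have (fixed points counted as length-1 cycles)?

5

Trace each unvisited position around until it returns:
(1 2 4 8 16 32 ... len 22) (3 6 12 24 48 27 ... len 11) (5 10 20 40 11 22 ... len 22) (15 30 60 51 33 66 ... len 11) (23 46)
5 cycles in total.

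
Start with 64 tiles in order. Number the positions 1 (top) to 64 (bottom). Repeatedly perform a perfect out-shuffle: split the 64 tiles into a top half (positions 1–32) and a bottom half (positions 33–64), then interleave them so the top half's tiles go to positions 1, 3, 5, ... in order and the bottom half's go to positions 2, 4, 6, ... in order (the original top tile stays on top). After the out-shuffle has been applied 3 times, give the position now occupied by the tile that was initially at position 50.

Track the tile's position through each out-shuffle:
50 → 36 → 8 → 15

15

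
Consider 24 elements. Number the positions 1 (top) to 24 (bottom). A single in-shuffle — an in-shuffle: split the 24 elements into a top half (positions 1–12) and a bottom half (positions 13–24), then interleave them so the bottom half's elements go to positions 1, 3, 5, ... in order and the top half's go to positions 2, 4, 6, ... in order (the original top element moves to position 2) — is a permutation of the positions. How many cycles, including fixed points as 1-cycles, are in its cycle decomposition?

Trace each unvisited position around until it returns:
(1 2 4 8 16 7 ... len 20) (5 10 20 15)
2 cycles in total.

2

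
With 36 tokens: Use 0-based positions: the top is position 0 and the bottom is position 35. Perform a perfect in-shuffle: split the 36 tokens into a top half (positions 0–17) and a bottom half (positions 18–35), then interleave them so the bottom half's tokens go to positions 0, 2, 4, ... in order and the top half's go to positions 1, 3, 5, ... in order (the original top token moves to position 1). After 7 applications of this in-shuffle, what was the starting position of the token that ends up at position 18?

11

Work backwards from position 18, undoing one in-shuffle at a time:
18 ← 27 ← 13 ← 6 ← 21 ← 10 ← 23 ← 11
So the token now at position 18 started at position 11.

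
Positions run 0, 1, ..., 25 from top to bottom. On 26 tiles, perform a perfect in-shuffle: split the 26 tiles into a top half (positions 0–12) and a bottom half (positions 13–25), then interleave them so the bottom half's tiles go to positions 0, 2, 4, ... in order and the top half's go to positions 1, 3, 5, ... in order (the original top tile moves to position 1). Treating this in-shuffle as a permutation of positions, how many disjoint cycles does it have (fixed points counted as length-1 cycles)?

3

Trace each unvisited position around until it returns:
(0 1 3 7 15 4 ... len 18) (2 5 11 23 20 14) (8 17)
3 cycles in total.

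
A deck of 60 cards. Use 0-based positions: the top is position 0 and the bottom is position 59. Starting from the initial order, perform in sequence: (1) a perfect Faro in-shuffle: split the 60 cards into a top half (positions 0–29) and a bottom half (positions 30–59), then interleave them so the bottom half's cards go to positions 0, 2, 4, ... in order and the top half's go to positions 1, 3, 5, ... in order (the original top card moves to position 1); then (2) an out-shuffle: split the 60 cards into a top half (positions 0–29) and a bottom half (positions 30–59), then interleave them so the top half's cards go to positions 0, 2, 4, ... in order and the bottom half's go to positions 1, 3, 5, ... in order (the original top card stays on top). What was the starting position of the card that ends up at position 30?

7

Undo the operations in reverse order, starting from position 30:
  undo op 2 (out-shuffle, from top half): 30 ← 15
  undo op 1 (in-shuffle, from top half): 15 ← 7
So the card at position 30 came from original position 7.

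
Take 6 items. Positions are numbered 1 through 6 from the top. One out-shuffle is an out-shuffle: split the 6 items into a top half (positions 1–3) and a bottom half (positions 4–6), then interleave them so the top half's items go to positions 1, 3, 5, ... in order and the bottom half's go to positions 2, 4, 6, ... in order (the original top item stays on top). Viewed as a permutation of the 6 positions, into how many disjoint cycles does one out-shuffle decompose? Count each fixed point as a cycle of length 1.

Trace each unvisited position around until it returns:
(1) (2 3 5 4) (6)
3 cycles in total.

3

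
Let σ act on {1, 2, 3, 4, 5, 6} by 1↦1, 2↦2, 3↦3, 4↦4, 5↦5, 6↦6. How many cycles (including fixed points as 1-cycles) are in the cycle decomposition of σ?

Cycle decomposition: (1) (2) (3) (4) (5) (6).
6 cycles.

6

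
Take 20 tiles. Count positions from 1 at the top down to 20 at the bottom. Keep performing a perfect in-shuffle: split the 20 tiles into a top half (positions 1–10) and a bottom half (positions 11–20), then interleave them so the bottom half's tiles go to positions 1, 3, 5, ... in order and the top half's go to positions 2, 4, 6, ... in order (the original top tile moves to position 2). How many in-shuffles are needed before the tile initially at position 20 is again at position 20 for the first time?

Follow position 20 under repeated in-shuffles:
20 → 19 → 17 → 13 → 5 → 10 → 20
It first returns after 6 in-shuffles.

6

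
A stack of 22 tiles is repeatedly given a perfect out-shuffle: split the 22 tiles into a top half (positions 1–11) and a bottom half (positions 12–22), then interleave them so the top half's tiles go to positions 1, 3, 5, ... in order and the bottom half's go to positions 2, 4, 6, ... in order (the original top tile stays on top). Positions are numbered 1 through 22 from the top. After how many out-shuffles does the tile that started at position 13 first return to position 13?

3

Follow position 13 under repeated out-shuffles:
13 → 4 → 7 → 13
It first returns after 3 out-shuffles.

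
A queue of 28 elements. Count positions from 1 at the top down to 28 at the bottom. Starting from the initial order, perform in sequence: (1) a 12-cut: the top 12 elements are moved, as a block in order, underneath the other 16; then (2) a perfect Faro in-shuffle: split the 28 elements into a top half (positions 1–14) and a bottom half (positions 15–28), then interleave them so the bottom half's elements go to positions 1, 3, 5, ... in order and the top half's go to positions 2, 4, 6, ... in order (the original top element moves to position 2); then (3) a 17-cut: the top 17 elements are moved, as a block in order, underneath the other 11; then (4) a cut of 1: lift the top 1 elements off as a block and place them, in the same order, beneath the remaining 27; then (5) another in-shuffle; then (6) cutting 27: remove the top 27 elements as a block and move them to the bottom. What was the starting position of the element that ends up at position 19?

12

Undo the operations in reverse order, starting from position 19:
  undo op 6 (cut 27): 19 ← 18
  undo op 5 (in-shuffle, from top half): 18 ← 9
  undo op 4 (cut 1): 9 ← 10
  undo op 3 (cut 17): 10 ← 27
  undo op 2 (in-shuffle, from bottom half): 27 ← 28
  undo op 1 (cut 12): 28 ← 12
So the element at position 19 came from original position 12.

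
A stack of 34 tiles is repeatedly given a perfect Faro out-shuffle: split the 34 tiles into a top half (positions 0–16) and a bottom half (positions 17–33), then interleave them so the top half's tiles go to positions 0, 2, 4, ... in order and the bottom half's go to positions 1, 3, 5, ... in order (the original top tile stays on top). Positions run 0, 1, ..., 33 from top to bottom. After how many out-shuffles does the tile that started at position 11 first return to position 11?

2

Follow position 11 under repeated out-shuffles:
11 → 22 → 11
It first returns after 2 out-shuffles.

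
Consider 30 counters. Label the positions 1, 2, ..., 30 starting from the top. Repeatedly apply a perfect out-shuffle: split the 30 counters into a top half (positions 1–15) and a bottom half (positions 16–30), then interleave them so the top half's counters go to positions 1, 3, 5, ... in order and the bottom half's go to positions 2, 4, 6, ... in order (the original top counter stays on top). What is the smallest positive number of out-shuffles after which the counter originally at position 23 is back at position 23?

28

Follow position 23 under repeated out-shuffles:
23 → 16 → 2 → 3 → 5 → 9 → 17 → 4 → ... → 23 (length 28)
It first returns after 28 out-shuffles.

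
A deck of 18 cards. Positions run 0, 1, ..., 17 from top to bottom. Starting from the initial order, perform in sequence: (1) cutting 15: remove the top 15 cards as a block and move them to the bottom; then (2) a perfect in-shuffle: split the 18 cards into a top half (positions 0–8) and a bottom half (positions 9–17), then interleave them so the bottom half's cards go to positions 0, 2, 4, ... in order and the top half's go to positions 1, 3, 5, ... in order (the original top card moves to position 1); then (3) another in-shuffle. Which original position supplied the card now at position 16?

5

Undo the operations in reverse order, starting from position 16:
  undo op 3 (in-shuffle, from bottom half): 16 ← 17
  undo op 2 (in-shuffle, from top half): 17 ← 8
  undo op 1 (cut 15): 8 ← 5
So the card at position 16 came from original position 5.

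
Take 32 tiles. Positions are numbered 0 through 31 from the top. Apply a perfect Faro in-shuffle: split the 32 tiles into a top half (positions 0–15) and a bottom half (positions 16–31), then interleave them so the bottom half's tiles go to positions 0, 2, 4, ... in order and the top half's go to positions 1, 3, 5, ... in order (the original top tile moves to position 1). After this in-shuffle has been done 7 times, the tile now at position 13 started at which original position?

Work backwards from position 13, undoing one in-shuffle at a time:
13 ← 6 ← 19 ← 9 ← 4 ← 18 ← 25 ← 12
So the tile now at position 13 started at position 12.

12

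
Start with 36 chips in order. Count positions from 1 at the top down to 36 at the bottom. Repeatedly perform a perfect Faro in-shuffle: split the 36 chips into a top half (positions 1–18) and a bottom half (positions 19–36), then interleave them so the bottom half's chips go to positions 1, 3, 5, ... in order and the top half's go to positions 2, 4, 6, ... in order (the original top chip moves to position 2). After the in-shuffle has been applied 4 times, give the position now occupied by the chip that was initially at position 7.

1

Track the chip's position through each in-shuffle:
7 → 14 → 28 → 19 → 1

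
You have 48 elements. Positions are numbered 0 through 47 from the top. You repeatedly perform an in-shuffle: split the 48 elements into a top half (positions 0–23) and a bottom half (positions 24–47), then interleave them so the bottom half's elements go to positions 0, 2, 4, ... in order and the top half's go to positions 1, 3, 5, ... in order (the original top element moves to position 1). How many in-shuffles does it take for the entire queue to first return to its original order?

The in-shuffle permutes the 48 positions with cycle lengths [3, 3, 21, 21].
Every element is home exactly when every cycle has completed a whole number of laps, i.e. after lcm(3, 21) = 21 in-shuffles.

21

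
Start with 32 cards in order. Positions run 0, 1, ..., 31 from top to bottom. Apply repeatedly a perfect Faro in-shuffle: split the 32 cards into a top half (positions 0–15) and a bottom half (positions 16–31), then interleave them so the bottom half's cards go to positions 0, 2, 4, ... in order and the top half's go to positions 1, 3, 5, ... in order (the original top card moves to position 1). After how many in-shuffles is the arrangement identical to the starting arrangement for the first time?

10

The in-shuffle permutes the 32 positions with cycle lengths [2, 10, 10, 10].
Every card is home exactly when every cycle has completed a whole number of laps, i.e. after lcm(2, 10) = 10 in-shuffles.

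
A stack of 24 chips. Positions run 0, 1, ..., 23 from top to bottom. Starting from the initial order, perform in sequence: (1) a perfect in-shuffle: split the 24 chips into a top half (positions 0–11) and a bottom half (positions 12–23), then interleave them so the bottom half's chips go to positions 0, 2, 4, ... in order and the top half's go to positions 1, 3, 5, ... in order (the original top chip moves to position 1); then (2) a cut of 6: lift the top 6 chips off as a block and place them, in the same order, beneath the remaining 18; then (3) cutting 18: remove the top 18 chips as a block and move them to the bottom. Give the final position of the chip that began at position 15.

6

Track the chip from position 15 forward through each operation:
  after op 1 (in-shuffle): 15 → 6
  after op 2 (cut 6): 6 → 0
  after op 3 (cut 18): 0 → 6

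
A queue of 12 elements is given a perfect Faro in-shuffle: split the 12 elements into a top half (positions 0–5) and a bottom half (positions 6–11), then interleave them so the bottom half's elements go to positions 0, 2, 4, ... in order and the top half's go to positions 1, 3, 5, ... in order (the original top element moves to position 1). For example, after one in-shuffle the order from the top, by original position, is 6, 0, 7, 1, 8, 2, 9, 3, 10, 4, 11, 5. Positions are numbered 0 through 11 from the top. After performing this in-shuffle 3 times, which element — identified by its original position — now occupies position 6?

Work backwards from position 6, undoing one in-shuffle at a time:
6 ← 9 ← 4 ← 8
So the element now at position 6 started at position 8.

8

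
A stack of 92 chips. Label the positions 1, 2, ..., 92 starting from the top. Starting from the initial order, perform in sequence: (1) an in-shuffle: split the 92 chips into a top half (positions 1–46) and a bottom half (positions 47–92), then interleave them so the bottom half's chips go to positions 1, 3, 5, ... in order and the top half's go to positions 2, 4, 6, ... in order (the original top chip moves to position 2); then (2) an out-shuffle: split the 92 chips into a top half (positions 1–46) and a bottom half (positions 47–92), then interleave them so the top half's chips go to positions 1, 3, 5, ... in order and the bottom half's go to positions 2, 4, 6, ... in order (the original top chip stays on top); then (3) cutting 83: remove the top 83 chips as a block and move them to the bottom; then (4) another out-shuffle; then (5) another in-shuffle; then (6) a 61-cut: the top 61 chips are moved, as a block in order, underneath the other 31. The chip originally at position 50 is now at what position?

25

Track the chip from position 50 forward through each operation:
  after op 1 (in-shuffle): 50 → 7
  after op 2 (out-shuffle): 7 → 13
  after op 3 (cut 83): 13 → 22
  after op 4 (out-shuffle): 22 → 43
  after op 5 (in-shuffle): 43 → 86
  after op 6 (cut 61): 86 → 25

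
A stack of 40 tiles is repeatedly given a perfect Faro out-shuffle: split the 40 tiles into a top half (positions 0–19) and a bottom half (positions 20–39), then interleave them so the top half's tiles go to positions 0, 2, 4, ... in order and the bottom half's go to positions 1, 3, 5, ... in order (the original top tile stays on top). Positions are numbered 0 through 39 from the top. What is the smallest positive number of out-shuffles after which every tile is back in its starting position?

The out-shuffle permutes the 40 positions with cycle lengths [1, 1, 2, 12, 12, 12].
Every tile is home exactly when every cycle has completed a whole number of laps, i.e. after lcm(1, 2, 12) = 12 out-shuffles.

12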